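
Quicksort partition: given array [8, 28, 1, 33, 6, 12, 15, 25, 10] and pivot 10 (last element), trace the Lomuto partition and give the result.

Lomuto partition with pivot = 10:

Initial array: [8, 28, 1, 33, 6, 12, 15, 25, 10]

arr[0]=8 <= 10: swap with position 0, array becomes [8, 28, 1, 33, 6, 12, 15, 25, 10]
arr[1]=28 > 10: no swap
arr[2]=1 <= 10: swap with position 1, array becomes [8, 1, 28, 33, 6, 12, 15, 25, 10]
arr[3]=33 > 10: no swap
arr[4]=6 <= 10: swap with position 2, array becomes [8, 1, 6, 33, 28, 12, 15, 25, 10]
arr[5]=12 > 10: no swap
arr[6]=15 > 10: no swap
arr[7]=25 > 10: no swap

Place pivot at position 3: [8, 1, 6, 10, 28, 12, 15, 25, 33]
Pivot position: 3

After partitioning with pivot 10, the array becomes [8, 1, 6, 10, 28, 12, 15, 25, 33]. The pivot is placed at index 3. All elements to the left of the pivot are <= 10, and all elements to the right are > 10.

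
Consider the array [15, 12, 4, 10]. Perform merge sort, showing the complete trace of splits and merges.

Merge sort trace:

Split: [15, 12, 4, 10] -> [15, 12] and [4, 10]
  Split: [15, 12] -> [15] and [12]
  Merge: [15] + [12] -> [12, 15]
  Split: [4, 10] -> [4] and [10]
  Merge: [4] + [10] -> [4, 10]
Merge: [12, 15] + [4, 10] -> [4, 10, 12, 15]

Final sorted array: [4, 10, 12, 15]

The merge sort proceeds by recursively splitting the array and merging sorted halves.
After all merges, the sorted array is [4, 10, 12, 15].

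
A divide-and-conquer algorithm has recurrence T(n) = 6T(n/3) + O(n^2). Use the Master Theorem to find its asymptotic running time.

Master Theorem for T(n) = 6T(n/3) + O(n^2):

a = 6, b = 3, c = 2
log_b(a) = log_3(6) = 1.6309

Case 3: c = 2 > log_3(6) = 1.6309
T(n) = O(n^2) = O(n^2)

For T(n) = 6T(n/3) + O(n^2): log_3(6) = 1.6309. This is Case 3 of the Master Theorem (c > log_b(a), work dominated by root), giving O(n^2).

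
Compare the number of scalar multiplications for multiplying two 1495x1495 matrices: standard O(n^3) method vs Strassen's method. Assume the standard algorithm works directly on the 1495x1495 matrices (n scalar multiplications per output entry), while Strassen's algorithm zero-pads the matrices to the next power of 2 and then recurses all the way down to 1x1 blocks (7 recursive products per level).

Matrix multiplication for 1495x1495 matrices:

Strassen's algorithm requires power-of-2 dimensions. Pad 1495x1495 to 2048x2048 (next power of 2).

Standard algorithm: 1495^3 = 3341362375 multiplications
Strassen's algorithm: 7^(log2(2048)) = 7^11 = 1977326743 multiplications
Savings: 3341362375 - 1977326743 = 1364035632 multiplications

Standard: 3341362375 multiplications (1495^3). Strassen: 1977326743 multiplications (7^11, after padding to 2048x2048). Strassen reduces 8 recursive multiplications to 7 at each level.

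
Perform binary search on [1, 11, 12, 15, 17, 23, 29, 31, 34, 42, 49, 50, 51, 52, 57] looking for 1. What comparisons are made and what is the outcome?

Binary search for 1 in [1, 11, 12, 15, 17, 23, 29, 31, 34, 42, 49, 50, 51, 52, 57]:

lo=0, hi=14, mid=7, arr[mid]=31 -> 31 > 1, search left half
lo=0, hi=6, mid=3, arr[mid]=15 -> 15 > 1, search left half
lo=0, hi=2, mid=1, arr[mid]=11 -> 11 > 1, search left half
lo=0, hi=0, mid=0, arr[mid]=1 -> Found target at index 0!

Binary search finds 1 at index 0 after 4 comparisons. The search repeatedly halves the search space by comparing with the middle element.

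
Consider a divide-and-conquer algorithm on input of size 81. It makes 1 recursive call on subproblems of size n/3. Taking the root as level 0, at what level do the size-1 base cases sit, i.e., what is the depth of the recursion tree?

For divide and conquer with division factor 3:

Problem sizes at each level:
Level 0: 81
Level 1: 27
Level 2: 9
Level 3: 3
Level 4: 1

The root is level 0 and the size-1 base case is level 4 (the tree spans levels 0 through 4, i.e. 5 levels counting the root), so the depth is the number of divisions: log_3(81) = 4

The recursion tree depth is log_3(81) = 4. At each level, the problem size is divided by 3, so it takes 4 divisions to reduce to a base case of size 1. The algorithm makes 1 recursive call at each level.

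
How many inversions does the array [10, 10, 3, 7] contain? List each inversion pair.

Finding inversions in [10, 10, 3, 7]:

(0, 2): arr[0]=10 > arr[2]=3
(0, 3): arr[0]=10 > arr[3]=7
(1, 2): arr[1]=10 > arr[2]=3
(1, 3): arr[1]=10 > arr[3]=7

Total inversions: 4

The array has 4 inversion(s): (0,2), (0,3), (1,2), (1,3). Each pair (i,j) satisfies i < j and arr[i] > arr[j].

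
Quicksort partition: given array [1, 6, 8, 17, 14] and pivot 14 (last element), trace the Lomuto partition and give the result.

Lomuto partition with pivot = 14:

Initial array: [1, 6, 8, 17, 14]

arr[0]=1 <= 14: swap with position 0, array becomes [1, 6, 8, 17, 14]
arr[1]=6 <= 14: swap with position 1, array becomes [1, 6, 8, 17, 14]
arr[2]=8 <= 14: swap with position 2, array becomes [1, 6, 8, 17, 14]
arr[3]=17 > 14: no swap

Place pivot at position 3: [1, 6, 8, 14, 17]
Pivot position: 3

After partitioning with pivot 14, the array becomes [1, 6, 8, 14, 17]. The pivot is placed at index 3. All elements to the left of the pivot are <= 14, and all elements to the right are > 14.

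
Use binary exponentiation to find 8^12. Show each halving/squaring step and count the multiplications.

Computing 8^12 by squaring (build up from 8^1; each line after the first costs one multiplication):

8^1 = 8
8^2 = (8^1)^2 = 8^2 = 64
8^3 = 8 * 8^2 = 8 * 64 = 512
8^6 = (8^3)^2 = 512^2 = 262144
8^12 = (8^6)^2 = 262144^2 = 68719476736

Result: 68719476736
Multiplications needed: 4 (4 lines after 8^1)

8^12 = 68719476736. Using exponentiation by squaring, this requires 4 multiplications. The key idea: if the exponent is even, square the half-power; if odd, multiply by the base once.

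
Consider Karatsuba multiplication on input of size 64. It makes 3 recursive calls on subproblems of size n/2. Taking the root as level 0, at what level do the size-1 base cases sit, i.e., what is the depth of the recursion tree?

For divide and conquer with division factor 2:

Problem sizes at each level:
Level 0: 64
Level 1: 32
Level 2: 16
Level 3: 8
Level 4: 4
Level 5: 2
Level 6: 1

The root is level 0 and the size-1 base case is level 6 (the tree spans levels 0 through 6, i.e. 7 levels counting the root), so the depth is the number of divisions: log_2(64) = 6

The recursion tree depth is log_2(64) = 6. At each level, the problem size is divided by 2, so it takes 6 divisions to reduce to a base case of size 1. The algorithm makes 3 recursive calls at each level.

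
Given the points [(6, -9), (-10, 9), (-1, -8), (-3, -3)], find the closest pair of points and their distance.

Computing all pairwise distances among 4 points:

d((6, -9), (-10, 9)) = 24.0832
d((6, -9), (-1, -8)) = 7.0711
d((6, -9), (-3, -3)) = 10.8167
d((-10, 9), (-1, -8)) = 19.2354
d((-10, 9), (-3, -3)) = 13.8924
d((-1, -8), (-3, -3)) = 5.3852 <-- minimum

Closest pair: (-1, -8) and (-3, -3) with distance 5.3852

The closest pair is (-1, -8) and (-3, -3) with Euclidean distance 5.3852. For 4 points, brute-force pairwise comparison is shown above. For large n, the divide-and-conquer algorithm (sort by x, recurse on halves, check the dividing strip) achieves O(n log n).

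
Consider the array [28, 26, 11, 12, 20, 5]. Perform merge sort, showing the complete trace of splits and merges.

Merge sort trace:

Split: [28, 26, 11, 12, 20, 5] -> [28, 26, 11] and [12, 20, 5]
  Split: [28, 26, 11] -> [28] and [26, 11]
    Split: [26, 11] -> [26] and [11]
    Merge: [26] + [11] -> [11, 26]
  Merge: [28] + [11, 26] -> [11, 26, 28]
  Split: [12, 20, 5] -> [12] and [20, 5]
    Split: [20, 5] -> [20] and [5]
    Merge: [20] + [5] -> [5, 20]
  Merge: [12] + [5, 20] -> [5, 12, 20]
Merge: [11, 26, 28] + [5, 12, 20] -> [5, 11, 12, 20, 26, 28]

Final sorted array: [5, 11, 12, 20, 26, 28]

The merge sort proceeds by recursively splitting the array and merging sorted halves.
After all merges, the sorted array is [5, 11, 12, 20, 26, 28].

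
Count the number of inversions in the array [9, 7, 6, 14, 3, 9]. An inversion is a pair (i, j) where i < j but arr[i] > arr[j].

Finding inversions in [9, 7, 6, 14, 3, 9]:

(0, 1): arr[0]=9 > arr[1]=7
(0, 2): arr[0]=9 > arr[2]=6
(0, 4): arr[0]=9 > arr[4]=3
(1, 2): arr[1]=7 > arr[2]=6
(1, 4): arr[1]=7 > arr[4]=3
(2, 4): arr[2]=6 > arr[4]=3
(3, 4): arr[3]=14 > arr[4]=3
(3, 5): arr[3]=14 > arr[5]=9

Total inversions: 8

The array has 8 inversion(s): (0,1), (0,2), (0,4), (1,2), (1,4), (2,4), (3,4), (3,5). Each pair (i,j) satisfies i < j and arr[i] > arr[j].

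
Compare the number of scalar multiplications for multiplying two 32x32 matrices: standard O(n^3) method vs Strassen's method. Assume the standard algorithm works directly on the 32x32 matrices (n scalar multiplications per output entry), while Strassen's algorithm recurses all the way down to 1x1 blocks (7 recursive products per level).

Matrix multiplication for 32x32 matrices:

Standard algorithm: 32^3 = 32768 multiplications
Strassen's algorithm: 7^(log2(32)) = 7^5 = 16807 multiplications
Savings: 32768 - 16807 = 15961 multiplications

Standard: 32768 multiplications (32^3). Strassen: 16807 multiplications (7^5). Strassen reduces 8 recursive multiplications to 7 at each level.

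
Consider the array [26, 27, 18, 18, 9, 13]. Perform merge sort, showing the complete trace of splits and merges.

Merge sort trace:

Split: [26, 27, 18, 18, 9, 13] -> [26, 27, 18] and [18, 9, 13]
  Split: [26, 27, 18] -> [26] and [27, 18]
    Split: [27, 18] -> [27] and [18]
    Merge: [27] + [18] -> [18, 27]
  Merge: [26] + [18, 27] -> [18, 26, 27]
  Split: [18, 9, 13] -> [18] and [9, 13]
    Split: [9, 13] -> [9] and [13]
    Merge: [9] + [13] -> [9, 13]
  Merge: [18] + [9, 13] -> [9, 13, 18]
Merge: [18, 26, 27] + [9, 13, 18] -> [9, 13, 18, 18, 26, 27]

Final sorted array: [9, 13, 18, 18, 26, 27]

The merge sort proceeds by recursively splitting the array and merging sorted halves.
After all merges, the sorted array is [9, 13, 18, 18, 26, 27].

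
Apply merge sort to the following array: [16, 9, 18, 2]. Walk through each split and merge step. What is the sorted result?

Merge sort trace:

Split: [16, 9, 18, 2] -> [16, 9] and [18, 2]
  Split: [16, 9] -> [16] and [9]
  Merge: [16] + [9] -> [9, 16]
  Split: [18, 2] -> [18] and [2]
  Merge: [18] + [2] -> [2, 18]
Merge: [9, 16] + [2, 18] -> [2, 9, 16, 18]

Final sorted array: [2, 9, 16, 18]

The merge sort proceeds by recursively splitting the array and merging sorted halves.
After all merges, the sorted array is [2, 9, 16, 18].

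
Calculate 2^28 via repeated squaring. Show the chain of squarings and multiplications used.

Computing 2^28 by squaring (build up from 2^1; each line after the first costs one multiplication):

2^1 = 2
2^2 = (2^1)^2 = 2^2 = 4
2^3 = 2 * 2^2 = 2 * 4 = 8
2^6 = (2^3)^2 = 8^2 = 64
2^7 = 2 * 2^6 = 2 * 64 = 128
2^14 = (2^7)^2 = 128^2 = 16384
2^28 = (2^14)^2 = 16384^2 = 268435456

Result: 268435456
Multiplications needed: 6 (6 lines after 2^1)

2^28 = 268435456. Using exponentiation by squaring, this requires 6 multiplications. The key idea: if the exponent is even, square the half-power; if odd, multiply by the base once.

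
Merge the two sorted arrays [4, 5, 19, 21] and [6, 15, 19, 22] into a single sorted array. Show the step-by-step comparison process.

Merging process:

Compare 4 vs 6: take 4 from left. Merged: [4]
Compare 5 vs 6: take 5 from left. Merged: [4, 5]
Compare 19 vs 6: take 6 from right. Merged: [4, 5, 6]
Compare 19 vs 15: take 15 from right. Merged: [4, 5, 6, 15]
Compare 19 vs 19: take 19 from left. Merged: [4, 5, 6, 15, 19]
Compare 21 vs 19: take 19 from right. Merged: [4, 5, 6, 15, 19, 19]
Compare 21 vs 22: take 21 from left. Merged: [4, 5, 6, 15, 19, 19, 21]
Append remaining from right: [22]. Merged: [4, 5, 6, 15, 19, 19, 21, 22]

Final merged array: [4, 5, 6, 15, 19, 19, 21, 22]
Total comparisons: 7

The merged array is [4, 5, 6, 15, 19, 19, 21, 22], requiring 7 comparisons. The merge step runs in O(n) time where n is the total number of elements.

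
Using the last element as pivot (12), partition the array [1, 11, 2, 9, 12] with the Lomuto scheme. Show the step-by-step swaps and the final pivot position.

Lomuto partition with pivot = 12:

Initial array: [1, 11, 2, 9, 12]

arr[0]=1 <= 12: swap with position 0, array becomes [1, 11, 2, 9, 12]
arr[1]=11 <= 12: swap with position 1, array becomes [1, 11, 2, 9, 12]
arr[2]=2 <= 12: swap with position 2, array becomes [1, 11, 2, 9, 12]
arr[3]=9 <= 12: swap with position 3, array becomes [1, 11, 2, 9, 12]

Place pivot at position 4: [1, 11, 2, 9, 12]
Pivot position: 4

After partitioning with pivot 12, the array becomes [1, 11, 2, 9, 12]. The pivot is placed at index 4. All elements to the left of the pivot are <= 12, and all elements to the right are > 12.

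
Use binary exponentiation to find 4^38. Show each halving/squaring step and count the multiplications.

Computing 4^38 by squaring (build up from 4^1; each line after the first costs one multiplication):

4^1 = 4
4^2 = (4^1)^2 = 4^2 = 16
4^4 = (4^2)^2 = 16^2 = 256
4^8 = (4^4)^2 = 256^2 = 65536
4^9 = 4 * 4^8 = 4 * 65536 = 262144
4^18 = (4^9)^2 = 262144^2 = 68719476736
4^19 = 4 * 4^18 = 4 * 68719476736 = 274877906944
4^38 = (4^19)^2 = 274877906944^2 = 75557863725914323419136

Result: 75557863725914323419136
Multiplications needed: 7 (7 lines after 4^1)

4^38 = 75557863725914323419136. Using exponentiation by squaring, this requires 7 multiplications. The key idea: if the exponent is even, square the half-power; if odd, multiply by the base once.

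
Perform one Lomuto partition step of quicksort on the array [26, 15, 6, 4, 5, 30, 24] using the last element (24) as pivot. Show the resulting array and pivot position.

Lomuto partition with pivot = 24:

Initial array: [26, 15, 6, 4, 5, 30, 24]

arr[0]=26 > 24: no swap
arr[1]=15 <= 24: swap with position 0, array becomes [15, 26, 6, 4, 5, 30, 24]
arr[2]=6 <= 24: swap with position 1, array becomes [15, 6, 26, 4, 5, 30, 24]
arr[3]=4 <= 24: swap with position 2, array becomes [15, 6, 4, 26, 5, 30, 24]
arr[4]=5 <= 24: swap with position 3, array becomes [15, 6, 4, 5, 26, 30, 24]
arr[5]=30 > 24: no swap

Place pivot at position 4: [15, 6, 4, 5, 24, 30, 26]
Pivot position: 4

After partitioning with pivot 24, the array becomes [15, 6, 4, 5, 24, 30, 26]. The pivot is placed at index 4. All elements to the left of the pivot are <= 24, and all elements to the right are > 24.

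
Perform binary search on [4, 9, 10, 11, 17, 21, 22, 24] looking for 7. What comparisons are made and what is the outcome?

Binary search for 7 in [4, 9, 10, 11, 17, 21, 22, 24]:

lo=0, hi=7, mid=3, arr[mid]=11 -> 11 > 7, search left half
lo=0, hi=2, mid=1, arr[mid]=9 -> 9 > 7, search left half
lo=0, hi=0, mid=0, arr[mid]=4 -> 4 < 7, search right half
lo=1 > hi=0, target 7 not found

Binary search determines that 7 is not in the array after 3 comparisons. The search space was exhausted without finding the target.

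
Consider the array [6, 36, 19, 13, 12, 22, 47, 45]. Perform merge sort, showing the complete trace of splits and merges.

Merge sort trace:

Split: [6, 36, 19, 13, 12, 22, 47, 45] -> [6, 36, 19, 13] and [12, 22, 47, 45]
  Split: [6, 36, 19, 13] -> [6, 36] and [19, 13]
    Split: [6, 36] -> [6] and [36]
    Merge: [6] + [36] -> [6, 36]
    Split: [19, 13] -> [19] and [13]
    Merge: [19] + [13] -> [13, 19]
  Merge: [6, 36] + [13, 19] -> [6, 13, 19, 36]
  Split: [12, 22, 47, 45] -> [12, 22] and [47, 45]
    Split: [12, 22] -> [12] and [22]
    Merge: [12] + [22] -> [12, 22]
    Split: [47, 45] -> [47] and [45]
    Merge: [47] + [45] -> [45, 47]
  Merge: [12, 22] + [45, 47] -> [12, 22, 45, 47]
Merge: [6, 13, 19, 36] + [12, 22, 45, 47] -> [6, 12, 13, 19, 22, 36, 45, 47]

Final sorted array: [6, 12, 13, 19, 22, 36, 45, 47]

The merge sort proceeds by recursively splitting the array and merging sorted halves.
After all merges, the sorted array is [6, 12, 13, 19, 22, 36, 45, 47].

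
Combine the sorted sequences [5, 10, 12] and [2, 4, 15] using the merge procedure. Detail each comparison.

Merging process:

Compare 5 vs 2: take 2 from right. Merged: [2]
Compare 5 vs 4: take 4 from right. Merged: [2, 4]
Compare 5 vs 15: take 5 from left. Merged: [2, 4, 5]
Compare 10 vs 15: take 10 from left. Merged: [2, 4, 5, 10]
Compare 12 vs 15: take 12 from left. Merged: [2, 4, 5, 10, 12]
Append remaining from right: [15]. Merged: [2, 4, 5, 10, 12, 15]

Final merged array: [2, 4, 5, 10, 12, 15]
Total comparisons: 5

The merged array is [2, 4, 5, 10, 12, 15], requiring 5 comparisons. The merge step runs in O(n) time where n is the total number of elements.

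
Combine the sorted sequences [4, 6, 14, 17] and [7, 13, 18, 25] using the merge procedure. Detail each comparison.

Merging process:

Compare 4 vs 7: take 4 from left. Merged: [4]
Compare 6 vs 7: take 6 from left. Merged: [4, 6]
Compare 14 vs 7: take 7 from right. Merged: [4, 6, 7]
Compare 14 vs 13: take 13 from right. Merged: [4, 6, 7, 13]
Compare 14 vs 18: take 14 from left. Merged: [4, 6, 7, 13, 14]
Compare 17 vs 18: take 17 from left. Merged: [4, 6, 7, 13, 14, 17]
Append remaining from right: [18, 25]. Merged: [4, 6, 7, 13, 14, 17, 18, 25]

Final merged array: [4, 6, 7, 13, 14, 17, 18, 25]
Total comparisons: 6

The merged array is [4, 6, 7, 13, 14, 17, 18, 25], requiring 6 comparisons. The merge step runs in O(n) time where n is the total number of elements.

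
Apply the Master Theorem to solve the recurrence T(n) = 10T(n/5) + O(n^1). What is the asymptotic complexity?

Master Theorem for T(n) = 10T(n/5) + O(n^1):

a = 10, b = 5, c = 1
log_b(a) = log_5(10) = 1.4307

Case 1: c = 1 < log_5(10) = 1.4307
T(n) = O(n^(log_5 10))

For T(n) = 10T(n/5) + O(n^1): log_5(10) = 1.4307. This is Case 1 of the Master Theorem (c < log_b(a), work dominated by leaves), giving O(n^(log_5 10)).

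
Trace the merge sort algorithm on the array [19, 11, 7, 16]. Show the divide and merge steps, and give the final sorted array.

Merge sort trace:

Split: [19, 11, 7, 16] -> [19, 11] and [7, 16]
  Split: [19, 11] -> [19] and [11]
  Merge: [19] + [11] -> [11, 19]
  Split: [7, 16] -> [7] and [16]
  Merge: [7] + [16] -> [7, 16]
Merge: [11, 19] + [7, 16] -> [7, 11, 16, 19]

Final sorted array: [7, 11, 16, 19]

The merge sort proceeds by recursively splitting the array and merging sorted halves.
After all merges, the sorted array is [7, 11, 16, 19].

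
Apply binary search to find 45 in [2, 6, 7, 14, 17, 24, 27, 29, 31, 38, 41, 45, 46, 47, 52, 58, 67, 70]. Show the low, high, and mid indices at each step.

Binary search for 45 in [2, 6, 7, 14, 17, 24, 27, 29, 31, 38, 41, 45, 46, 47, 52, 58, 67, 70]:

lo=0, hi=17, mid=8, arr[mid]=31 -> 31 < 45, search right half
lo=9, hi=17, mid=13, arr[mid]=47 -> 47 > 45, search left half
lo=9, hi=12, mid=10, arr[mid]=41 -> 41 < 45, search right half
lo=11, hi=12, mid=11, arr[mid]=45 -> Found target at index 11!

Binary search finds 45 at index 11 after 4 comparisons. The search repeatedly halves the search space by comparing with the middle element.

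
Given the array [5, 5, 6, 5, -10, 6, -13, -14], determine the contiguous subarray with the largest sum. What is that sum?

Using Kadane's algorithm on [5, 5, 6, 5, -10, 6, -13, -14]:

Scanning through the array:
Position 1 (value 5): max_ending_here = 10, max_so_far = 10
Position 2 (value 6): max_ending_here = 16, max_so_far = 16
Position 3 (value 5): max_ending_here = 21, max_so_far = 21
Position 4 (value -10): max_ending_here = 11, max_so_far = 21
Position 5 (value 6): max_ending_here = 17, max_so_far = 21
Position 6 (value -13): max_ending_here = 4, max_so_far = 21
Position 7 (value -14): max_ending_here = -10, max_so_far = 21

Maximum subarray: [5, 5, 6, 5]
Maximum sum: 21

The maximum subarray is [5, 5, 6, 5] with sum 21. This subarray runs from index 0 to index 3.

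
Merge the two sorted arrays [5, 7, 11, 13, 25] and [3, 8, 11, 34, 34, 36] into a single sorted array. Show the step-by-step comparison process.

Merging process:

Compare 5 vs 3: take 3 from right. Merged: [3]
Compare 5 vs 8: take 5 from left. Merged: [3, 5]
Compare 7 vs 8: take 7 from left. Merged: [3, 5, 7]
Compare 11 vs 8: take 8 from right. Merged: [3, 5, 7, 8]
Compare 11 vs 11: take 11 from left. Merged: [3, 5, 7, 8, 11]
Compare 13 vs 11: take 11 from right. Merged: [3, 5, 7, 8, 11, 11]
Compare 13 vs 34: take 13 from left. Merged: [3, 5, 7, 8, 11, 11, 13]
Compare 25 vs 34: take 25 from left. Merged: [3, 5, 7, 8, 11, 11, 13, 25]
Append remaining from right: [34, 34, 36]. Merged: [3, 5, 7, 8, 11, 11, 13, 25, 34, 34, 36]

Final merged array: [3, 5, 7, 8, 11, 11, 13, 25, 34, 34, 36]
Total comparisons: 8

The merged array is [3, 5, 7, 8, 11, 11, 13, 25, 34, 34, 36], requiring 8 comparisons. The merge step runs in O(n) time where n is the total number of elements.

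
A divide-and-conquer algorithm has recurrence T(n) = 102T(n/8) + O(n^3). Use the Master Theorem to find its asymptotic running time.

Master Theorem for T(n) = 102T(n/8) + O(n^3):

a = 102, b = 8, c = 3
log_b(a) = log_8(102) = 2.2241

Case 3: c = 3 > log_8(102) = 2.2241
T(n) = O(n^3) = O(n^3)

For T(n) = 102T(n/8) + O(n^3): log_8(102) = 2.2241. This is Case 3 of the Master Theorem (c > log_b(a), work dominated by root), giving O(n^3).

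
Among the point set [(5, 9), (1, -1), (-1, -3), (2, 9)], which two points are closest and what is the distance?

Computing all pairwise distances among 4 points:

d((5, 9), (1, -1)) = 10.7703
d((5, 9), (-1, -3)) = 13.4164
d((5, 9), (2, 9)) = 3.0
d((1, -1), (-1, -3)) = 2.8284 <-- minimum
d((1, -1), (2, 9)) = 10.0499
d((-1, -3), (2, 9)) = 12.3693

Closest pair: (1, -1) and (-1, -3) with distance 2.8284

The closest pair is (1, -1) and (-1, -3) with Euclidean distance 2.8284. For 4 points, brute-force pairwise comparison is shown above. For large n, the divide-and-conquer algorithm (sort by x, recurse on halves, check the dividing strip) achieves O(n log n).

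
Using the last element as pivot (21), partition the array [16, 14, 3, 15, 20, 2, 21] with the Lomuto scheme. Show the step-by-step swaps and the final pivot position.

Lomuto partition with pivot = 21:

Initial array: [16, 14, 3, 15, 20, 2, 21]

arr[0]=16 <= 21: swap with position 0, array becomes [16, 14, 3, 15, 20, 2, 21]
arr[1]=14 <= 21: swap with position 1, array becomes [16, 14, 3, 15, 20, 2, 21]
arr[2]=3 <= 21: swap with position 2, array becomes [16, 14, 3, 15, 20, 2, 21]
arr[3]=15 <= 21: swap with position 3, array becomes [16, 14, 3, 15, 20, 2, 21]
arr[4]=20 <= 21: swap with position 4, array becomes [16, 14, 3, 15, 20, 2, 21]
arr[5]=2 <= 21: swap with position 5, array becomes [16, 14, 3, 15, 20, 2, 21]

Place pivot at position 6: [16, 14, 3, 15, 20, 2, 21]
Pivot position: 6

After partitioning with pivot 21, the array becomes [16, 14, 3, 15, 20, 2, 21]. The pivot is placed at index 6. All elements to the left of the pivot are <= 21, and all elements to the right are > 21.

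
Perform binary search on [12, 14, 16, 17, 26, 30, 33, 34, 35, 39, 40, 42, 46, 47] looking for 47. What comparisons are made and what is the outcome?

Binary search for 47 in [12, 14, 16, 17, 26, 30, 33, 34, 35, 39, 40, 42, 46, 47]:

lo=0, hi=13, mid=6, arr[mid]=33 -> 33 < 47, search right half
lo=7, hi=13, mid=10, arr[mid]=40 -> 40 < 47, search right half
lo=11, hi=13, mid=12, arr[mid]=46 -> 46 < 47, search right half
lo=13, hi=13, mid=13, arr[mid]=47 -> Found target at index 13!

Binary search finds 47 at index 13 after 4 comparisons. The search repeatedly halves the search space by comparing with the middle element.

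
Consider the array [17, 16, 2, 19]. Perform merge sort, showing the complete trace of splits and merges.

Merge sort trace:

Split: [17, 16, 2, 19] -> [17, 16] and [2, 19]
  Split: [17, 16] -> [17] and [16]
  Merge: [17] + [16] -> [16, 17]
  Split: [2, 19] -> [2] and [19]
  Merge: [2] + [19] -> [2, 19]
Merge: [16, 17] + [2, 19] -> [2, 16, 17, 19]

Final sorted array: [2, 16, 17, 19]

The merge sort proceeds by recursively splitting the array and merging sorted halves.
After all merges, the sorted array is [2, 16, 17, 19].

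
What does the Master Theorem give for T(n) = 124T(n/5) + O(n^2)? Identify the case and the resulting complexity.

Master Theorem for T(n) = 124T(n/5) + O(n^2):

a = 124, b = 5, c = 2
log_b(a) = log_5(124) = 2.9950

Case 1: c = 2 < log_5(124) = 2.9950
T(n) = O(n^(log_5 124))

For T(n) = 124T(n/5) + O(n^2): log_5(124) = 2.9950. This is Case 1 of the Master Theorem (c < log_b(a), work dominated by leaves), giving O(n^(log_5 124)).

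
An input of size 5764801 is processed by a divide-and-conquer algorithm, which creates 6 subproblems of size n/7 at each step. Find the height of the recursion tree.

For divide and conquer with division factor 7:

Problem sizes at each level:
Level 0: 5764801
Level 1: 823543
Level 2: 117649
Level 3: 16807
Level 4: 2401
Level 5: 343
Level 6: 49
Level 7: 7
Level 8: 1

The root is level 0 and the size-1 base case is level 8 (the tree spans levels 0 through 8, i.e. 9 levels counting the root), so the depth is the number of divisions: log_7(5764801) = 8

The recursion tree depth is log_7(5764801) = 8. At each level, the problem size is divided by 7, so it takes 8 divisions to reduce to a base case of size 1. The algorithm makes 6 recursive calls at each level.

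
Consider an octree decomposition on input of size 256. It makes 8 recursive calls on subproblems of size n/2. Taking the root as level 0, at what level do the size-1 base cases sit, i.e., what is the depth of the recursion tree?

For divide and conquer with division factor 2:

Problem sizes at each level:
Level 0: 256
Level 1: 128
Level 2: 64
Level 3: 32
Level 4: 16
Level 5: 8
Level 6: 4
Level 7: 2
Level 8: 1

The root is level 0 and the size-1 base case is level 8 (the tree spans levels 0 through 8, i.e. 9 levels counting the root), so the depth is the number of divisions: log_2(256) = 8

The recursion tree depth is log_2(256) = 8. At each level, the problem size is divided by 2, so it takes 8 divisions to reduce to a base case of size 1. The algorithm makes 8 recursive calls at each level.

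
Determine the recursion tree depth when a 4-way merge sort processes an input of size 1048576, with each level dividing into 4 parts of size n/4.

For divide and conquer with division factor 4:

Problem sizes at each level:
Level 0: 1048576
Level 1: 262144
Level 2: 65536
Level 3: 16384
Level 4: 4096
Level 5: 1024
Level 6: 256
Level 7: 64
Level 8: 16
Level 9: 4
Level 10: 1

The root is level 0 and the size-1 base case is level 10 (the tree spans levels 0 through 10, i.e. 11 levels counting the root), so the depth is the number of divisions: log_4(1048576) = 10

The recursion tree depth is log_4(1048576) = 10. At each level, the problem size is divided by 4, so it takes 10 divisions to reduce to a base case of size 1. The algorithm makes 4 recursive calls at each level.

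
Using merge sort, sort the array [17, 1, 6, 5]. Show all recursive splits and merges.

Merge sort trace:

Split: [17, 1, 6, 5] -> [17, 1] and [6, 5]
  Split: [17, 1] -> [17] and [1]
  Merge: [17] + [1] -> [1, 17]
  Split: [6, 5] -> [6] and [5]
  Merge: [6] + [5] -> [5, 6]
Merge: [1, 17] + [5, 6] -> [1, 5, 6, 17]

Final sorted array: [1, 5, 6, 17]

The merge sort proceeds by recursively splitting the array and merging sorted halves.
After all merges, the sorted array is [1, 5, 6, 17].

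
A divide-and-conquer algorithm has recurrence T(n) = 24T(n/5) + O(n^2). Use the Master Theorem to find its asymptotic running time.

Master Theorem for T(n) = 24T(n/5) + O(n^2):

a = 24, b = 5, c = 2
log_b(a) = log_5(24) = 1.9746

Case 3: c = 2 > log_5(24) = 1.9746
T(n) = O(n^2) = O(n^2)

For T(n) = 24T(n/5) + O(n^2): log_5(24) = 1.9746. This is Case 3 of the Master Theorem (c > log_b(a), work dominated by root), giving O(n^2).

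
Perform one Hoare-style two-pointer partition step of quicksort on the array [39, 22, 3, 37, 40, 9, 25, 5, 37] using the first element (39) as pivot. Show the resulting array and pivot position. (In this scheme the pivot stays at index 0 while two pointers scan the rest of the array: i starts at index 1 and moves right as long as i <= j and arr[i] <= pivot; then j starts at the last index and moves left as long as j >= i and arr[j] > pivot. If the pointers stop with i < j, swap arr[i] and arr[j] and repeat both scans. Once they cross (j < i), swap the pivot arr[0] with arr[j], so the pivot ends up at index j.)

Hoare-style two-pointer partition with pivot = 39:

Initial array: [39, 22, 3, 37, 40, 9, 25, 5, 37]

Pointers start at i = 1, j = 8.
i stops at index 4 (arr[4]=40 > 39), j stops at index 8 (arr[8]=37 <= 39): swap arr[4] and arr[8], array becomes [39, 22, 3, 37, 37, 9, 25, 5, 40]
i ends at 8, j ends at 7: the pointers have crossed (j < i), so scanning stops.

Swap pivot arr[0] with arr[7] to place pivot at position 7: [5, 22, 3, 37, 37, 9, 25, 39, 40]
Pivot position: 7

After partitioning with pivot 39, the array becomes [5, 22, 3, 37, 37, 9, 25, 39, 40]. The pivot is placed at index 7. All elements to the left of the pivot are <= 39, and all elements to the right are > 39.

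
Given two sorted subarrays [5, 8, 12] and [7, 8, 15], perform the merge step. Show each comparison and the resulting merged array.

Merging process:

Compare 5 vs 7: take 5 from left. Merged: [5]
Compare 8 vs 7: take 7 from right. Merged: [5, 7]
Compare 8 vs 8: take 8 from left. Merged: [5, 7, 8]
Compare 12 vs 8: take 8 from right. Merged: [5, 7, 8, 8]
Compare 12 vs 15: take 12 from left. Merged: [5, 7, 8, 8, 12]
Append remaining from right: [15]. Merged: [5, 7, 8, 8, 12, 15]

Final merged array: [5, 7, 8, 8, 12, 15]
Total comparisons: 5

The merged array is [5, 7, 8, 8, 12, 15], requiring 5 comparisons. The merge step runs in O(n) time where n is the total number of elements.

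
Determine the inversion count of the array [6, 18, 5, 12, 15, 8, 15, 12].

Finding inversions in [6, 18, 5, 12, 15, 8, 15, 12]:

(0, 2): arr[0]=6 > arr[2]=5
(1, 2): arr[1]=18 > arr[2]=5
(1, 3): arr[1]=18 > arr[3]=12
(1, 4): arr[1]=18 > arr[4]=15
(1, 5): arr[1]=18 > arr[5]=8
(1, 6): arr[1]=18 > arr[6]=15
(1, 7): arr[1]=18 > arr[7]=12
(3, 5): arr[3]=12 > arr[5]=8
(4, 5): arr[4]=15 > arr[5]=8
(4, 7): arr[4]=15 > arr[7]=12
(6, 7): arr[6]=15 > arr[7]=12

Total inversions: 11

The array has 11 inversion(s): (0,2), (1,2), (1,3), (1,4), (1,5), (1,6), (1,7), (3,5), (4,5), (4,7), (6,7). Each pair (i,j) satisfies i < j and arr[i] > arr[j].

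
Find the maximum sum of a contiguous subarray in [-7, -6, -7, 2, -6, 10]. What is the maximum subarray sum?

Using Kadane's algorithm on [-7, -6, -7, 2, -6, 10]:

Scanning through the array:
Position 1 (value -6): max_ending_here = -6, max_so_far = -6
Position 2 (value -7): max_ending_here = -7, max_so_far = -6
Position 3 (value 2): max_ending_here = 2, max_so_far = 2
Position 4 (value -6): max_ending_here = -4, max_so_far = 2
Position 5 (value 10): max_ending_here = 10, max_so_far = 10

Maximum subarray: [10]
Maximum sum: 10

The maximum subarray is [10] with sum 10. This subarray runs from index 5 to index 5.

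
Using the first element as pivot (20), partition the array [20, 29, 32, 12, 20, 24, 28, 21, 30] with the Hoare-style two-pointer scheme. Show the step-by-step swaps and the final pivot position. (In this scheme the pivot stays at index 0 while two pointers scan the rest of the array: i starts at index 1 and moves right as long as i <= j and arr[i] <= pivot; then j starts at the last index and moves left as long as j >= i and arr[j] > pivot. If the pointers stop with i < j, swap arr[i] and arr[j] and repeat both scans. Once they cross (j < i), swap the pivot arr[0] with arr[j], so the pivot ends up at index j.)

Hoare-style two-pointer partition with pivot = 20:

Initial array: [20, 29, 32, 12, 20, 24, 28, 21, 30]

Pointers start at i = 1, j = 8.
i stops at index 1 (arr[1]=29 > 20), j stops at index 4 (arr[4]=20 <= 20): swap arr[1] and arr[4], array becomes [20, 20, 32, 12, 29, 24, 28, 21, 30]
i stops at index 2 (arr[2]=32 > 20), j stops at index 3 (arr[3]=12 <= 20): swap arr[2] and arr[3], array becomes [20, 20, 12, 32, 29, 24, 28, 21, 30]
i ends at 3, j ends at 2: the pointers have crossed (j < i), so scanning stops.

Swap pivot arr[0] with arr[2] to place pivot at position 2: [12, 20, 20, 32, 29, 24, 28, 21, 30]
Pivot position: 2

After partitioning with pivot 20, the array becomes [12, 20, 20, 32, 29, 24, 28, 21, 30]. The pivot is placed at index 2. All elements to the left of the pivot are <= 20, and all elements to the right are > 20.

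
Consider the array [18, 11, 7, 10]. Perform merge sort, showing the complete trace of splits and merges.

Merge sort trace:

Split: [18, 11, 7, 10] -> [18, 11] and [7, 10]
  Split: [18, 11] -> [18] and [11]
  Merge: [18] + [11] -> [11, 18]
  Split: [7, 10] -> [7] and [10]
  Merge: [7] + [10] -> [7, 10]
Merge: [11, 18] + [7, 10] -> [7, 10, 11, 18]

Final sorted array: [7, 10, 11, 18]

The merge sort proceeds by recursively splitting the array and merging sorted halves.
After all merges, the sorted array is [7, 10, 11, 18].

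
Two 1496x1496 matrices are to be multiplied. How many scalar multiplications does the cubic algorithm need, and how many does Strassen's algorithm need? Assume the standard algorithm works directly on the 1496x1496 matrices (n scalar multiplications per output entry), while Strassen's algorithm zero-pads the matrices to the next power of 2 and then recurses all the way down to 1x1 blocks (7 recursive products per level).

Matrix multiplication for 1496x1496 matrices:

Strassen's algorithm requires power-of-2 dimensions. Pad 1496x1496 to 2048x2048 (next power of 2).

Standard algorithm: 1496^3 = 3348071936 multiplications
Strassen's algorithm: 7^(log2(2048)) = 7^11 = 1977326743 multiplications
Savings: 3348071936 - 1977326743 = 1370745193 multiplications

Standard: 3348071936 multiplications (1496^3). Strassen: 1977326743 multiplications (7^11, after padding to 2048x2048). Strassen reduces 8 recursive multiplications to 7 at each level.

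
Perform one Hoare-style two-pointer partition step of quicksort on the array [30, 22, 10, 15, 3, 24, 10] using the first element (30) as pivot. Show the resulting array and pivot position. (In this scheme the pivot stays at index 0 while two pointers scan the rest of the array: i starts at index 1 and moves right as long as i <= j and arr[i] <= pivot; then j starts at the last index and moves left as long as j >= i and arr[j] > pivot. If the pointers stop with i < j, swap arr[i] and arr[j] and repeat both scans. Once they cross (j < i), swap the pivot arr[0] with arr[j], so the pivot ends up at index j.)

Hoare-style two-pointer partition with pivot = 30:

Initial array: [30, 22, 10, 15, 3, 24, 10]

Pointers start at i = 1, j = 6.
i ends at 7, j ends at 6: the pointers have crossed (j < i), so scanning stops.

Swap pivot arr[0] with arr[6] to place pivot at position 6: [10, 22, 10, 15, 3, 24, 30]
Pivot position: 6

After partitioning with pivot 30, the array becomes [10, 22, 10, 15, 3, 24, 30]. The pivot is placed at index 6. All elements to the left of the pivot are <= 30, and all elements to the right are > 30.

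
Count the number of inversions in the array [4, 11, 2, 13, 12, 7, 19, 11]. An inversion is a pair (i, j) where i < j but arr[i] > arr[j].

Finding inversions in [4, 11, 2, 13, 12, 7, 19, 11]:

(0, 2): arr[0]=4 > arr[2]=2
(1, 2): arr[1]=11 > arr[2]=2
(1, 5): arr[1]=11 > arr[5]=7
(3, 4): arr[3]=13 > arr[4]=12
(3, 5): arr[3]=13 > arr[5]=7
(3, 7): arr[3]=13 > arr[7]=11
(4, 5): arr[4]=12 > arr[5]=7
(4, 7): arr[4]=12 > arr[7]=11
(6, 7): arr[6]=19 > arr[7]=11

Total inversions: 9

The array has 9 inversion(s): (0,2), (1,2), (1,5), (3,4), (3,5), (3,7), (4,5), (4,7), (6,7). Each pair (i,j) satisfies i < j and arr[i] > arr[j].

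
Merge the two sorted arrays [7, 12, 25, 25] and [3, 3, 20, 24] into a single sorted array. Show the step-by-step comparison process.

Merging process:

Compare 7 vs 3: take 3 from right. Merged: [3]
Compare 7 vs 3: take 3 from right. Merged: [3, 3]
Compare 7 vs 20: take 7 from left. Merged: [3, 3, 7]
Compare 12 vs 20: take 12 from left. Merged: [3, 3, 7, 12]
Compare 25 vs 20: take 20 from right. Merged: [3, 3, 7, 12, 20]
Compare 25 vs 24: take 24 from right. Merged: [3, 3, 7, 12, 20, 24]
Append remaining from left: [25, 25]. Merged: [3, 3, 7, 12, 20, 24, 25, 25]

Final merged array: [3, 3, 7, 12, 20, 24, 25, 25]
Total comparisons: 6

The merged array is [3, 3, 7, 12, 20, 24, 25, 25], requiring 6 comparisons. The merge step runs in O(n) time where n is the total number of elements.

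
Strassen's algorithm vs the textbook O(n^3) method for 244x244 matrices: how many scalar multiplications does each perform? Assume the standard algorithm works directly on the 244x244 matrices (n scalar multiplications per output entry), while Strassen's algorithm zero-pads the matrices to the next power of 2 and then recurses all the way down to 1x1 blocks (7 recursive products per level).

Matrix multiplication for 244x244 matrices:

Strassen's algorithm requires power-of-2 dimensions. Pad 244x244 to 256x256 (next power of 2).

Standard algorithm: 244^3 = 14526784 multiplications
Strassen's algorithm: 7^(log2(256)) = 7^8 = 5764801 multiplications
Savings: 14526784 - 5764801 = 8761983 multiplications

Standard: 14526784 multiplications (244^3). Strassen: 5764801 multiplications (7^8, after padding to 256x256). Strassen reduces 8 recursive multiplications to 7 at each level.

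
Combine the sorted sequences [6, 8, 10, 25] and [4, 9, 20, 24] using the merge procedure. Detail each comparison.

Merging process:

Compare 6 vs 4: take 4 from right. Merged: [4]
Compare 6 vs 9: take 6 from left. Merged: [4, 6]
Compare 8 vs 9: take 8 from left. Merged: [4, 6, 8]
Compare 10 vs 9: take 9 from right. Merged: [4, 6, 8, 9]
Compare 10 vs 20: take 10 from left. Merged: [4, 6, 8, 9, 10]
Compare 25 vs 20: take 20 from right. Merged: [4, 6, 8, 9, 10, 20]
Compare 25 vs 24: take 24 from right. Merged: [4, 6, 8, 9, 10, 20, 24]
Append remaining from left: [25]. Merged: [4, 6, 8, 9, 10, 20, 24, 25]

Final merged array: [4, 6, 8, 9, 10, 20, 24, 25]
Total comparisons: 7

The merged array is [4, 6, 8, 9, 10, 20, 24, 25], requiring 7 comparisons. The merge step runs in O(n) time where n is the total number of elements.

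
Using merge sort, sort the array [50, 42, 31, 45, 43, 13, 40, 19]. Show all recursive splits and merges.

Merge sort trace:

Split: [50, 42, 31, 45, 43, 13, 40, 19] -> [50, 42, 31, 45] and [43, 13, 40, 19]
  Split: [50, 42, 31, 45] -> [50, 42] and [31, 45]
    Split: [50, 42] -> [50] and [42]
    Merge: [50] + [42] -> [42, 50]
    Split: [31, 45] -> [31] and [45]
    Merge: [31] + [45] -> [31, 45]
  Merge: [42, 50] + [31, 45] -> [31, 42, 45, 50]
  Split: [43, 13, 40, 19] -> [43, 13] and [40, 19]
    Split: [43, 13] -> [43] and [13]
    Merge: [43] + [13] -> [13, 43]
    Split: [40, 19] -> [40] and [19]
    Merge: [40] + [19] -> [19, 40]
  Merge: [13, 43] + [19, 40] -> [13, 19, 40, 43]
Merge: [31, 42, 45, 50] + [13, 19, 40, 43] -> [13, 19, 31, 40, 42, 43, 45, 50]

Final sorted array: [13, 19, 31, 40, 42, 43, 45, 50]

The merge sort proceeds by recursively splitting the array and merging sorted halves.
After all merges, the sorted array is [13, 19, 31, 40, 42, 43, 45, 50].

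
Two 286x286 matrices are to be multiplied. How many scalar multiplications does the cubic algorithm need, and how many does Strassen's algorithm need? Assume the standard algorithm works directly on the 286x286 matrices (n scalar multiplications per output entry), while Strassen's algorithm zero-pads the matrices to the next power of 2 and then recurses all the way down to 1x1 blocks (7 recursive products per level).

Matrix multiplication for 286x286 matrices:

Strassen's algorithm requires power-of-2 dimensions. Pad 286x286 to 512x512 (next power of 2).

Standard algorithm: 286^3 = 23393656 multiplications
Strassen's algorithm: 7^(log2(512)) = 7^9 = 40353607 multiplications
Difference: 23393656 - 40353607 = -16959951 (Strassen uses MORE here due to padding overhead — for small or just-over-power-of-2 n, padding can outweigh the per-level savings)

Standard: 23393656 multiplications (286^3). Strassen: 40353607 multiplications (7^9, after padding to 512x512). Strassen reduces 8 recursive multiplications to 7 at each level.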